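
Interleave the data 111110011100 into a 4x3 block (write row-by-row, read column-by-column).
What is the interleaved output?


Matrix:
  111
  110
  011
  100
Read columns: 110111101010

110111101010


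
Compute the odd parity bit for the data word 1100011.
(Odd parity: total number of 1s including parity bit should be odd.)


Number of 1s in data: 4
Parity bit: 1

1


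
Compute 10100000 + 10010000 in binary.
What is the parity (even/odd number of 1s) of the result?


10100000 = 160
10010000 = 144
Sum = 304 = 100110000
1s count = 3

odd parity (3 ones in 100110000)


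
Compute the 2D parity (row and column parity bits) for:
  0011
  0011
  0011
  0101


Row parities: 0000
Column parities: 0110

Row P: 0000, Col P: 0110, Corner: 0


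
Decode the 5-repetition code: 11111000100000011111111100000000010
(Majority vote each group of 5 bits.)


Groups: 11111, 00010, 00000, 11111, 11110, 00000, 00010
Majority votes: 1001100

1001100


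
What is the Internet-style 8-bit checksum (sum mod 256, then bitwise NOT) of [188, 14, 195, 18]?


Sum = 415 mod 256 = 159
Complement = 96

96


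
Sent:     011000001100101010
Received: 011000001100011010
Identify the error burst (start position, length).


XOR: 000000000000110000

Burst at position 12, length 2


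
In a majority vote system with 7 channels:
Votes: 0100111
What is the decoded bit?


Ones: 4 out of 7
Threshold: 4

1 (4/7 voted 1)


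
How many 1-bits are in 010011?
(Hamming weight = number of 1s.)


Counting 1s in 010011

3


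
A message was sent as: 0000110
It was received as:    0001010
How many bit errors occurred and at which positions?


XOR: 0001100

2 error(s) at position(s): 3, 4


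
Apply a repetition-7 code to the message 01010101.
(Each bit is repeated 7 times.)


Each bit -> 7 copies

00000001111111000000011111110000000111111100000001111111


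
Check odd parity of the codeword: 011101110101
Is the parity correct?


Number of 1s: 8

No, parity error (8 ones)


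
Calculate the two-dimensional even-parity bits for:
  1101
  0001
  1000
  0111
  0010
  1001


Row parities: 111110
Column parities: 1000

Row P: 111110, Col P: 1000, Corner: 1


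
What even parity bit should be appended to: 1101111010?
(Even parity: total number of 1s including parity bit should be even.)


Number of 1s in data: 7
Parity bit: 1

1


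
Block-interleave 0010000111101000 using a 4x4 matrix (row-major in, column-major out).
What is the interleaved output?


Matrix:
  0010
  0001
  1110
  1000
Read columns: 0011001010100100

0011001010100100


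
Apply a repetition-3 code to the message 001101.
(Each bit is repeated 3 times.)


Each bit -> 3 copies

000000111111000111


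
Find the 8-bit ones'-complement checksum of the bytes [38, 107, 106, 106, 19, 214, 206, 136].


Sum = 932 mod 256 = 164
Complement = 91

91


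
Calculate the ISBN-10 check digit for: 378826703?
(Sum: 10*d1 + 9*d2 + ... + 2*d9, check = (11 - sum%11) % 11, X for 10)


Weighted sum: 289
289 mod 11 = 3

Check digit: 8


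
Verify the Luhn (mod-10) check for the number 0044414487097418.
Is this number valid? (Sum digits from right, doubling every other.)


Luhn sum = 75
75 mod 10 = 5

Invalid (Luhn sum mod 10 = 5)


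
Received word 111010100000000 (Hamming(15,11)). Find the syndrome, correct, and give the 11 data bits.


Syndrome = 2: error at position 2

Data: 11010000000 (corrected bit 2)


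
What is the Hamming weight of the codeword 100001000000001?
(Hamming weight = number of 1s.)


Counting 1s in 100001000000001

3


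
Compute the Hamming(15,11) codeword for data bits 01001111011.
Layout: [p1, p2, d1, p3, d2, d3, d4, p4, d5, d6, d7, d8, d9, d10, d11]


Parity bits: p1=0, p2=0, p3=0, p4=0

000010001111011


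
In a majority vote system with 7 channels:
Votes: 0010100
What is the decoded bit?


Ones: 2 out of 7
Threshold: 4

0 (2/7 voted 1)


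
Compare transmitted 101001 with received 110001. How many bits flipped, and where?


XOR: 011000

2 error(s) at position(s): 1, 2


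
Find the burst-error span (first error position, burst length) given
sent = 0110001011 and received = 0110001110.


XOR: 0000000101

Burst at position 7, length 3


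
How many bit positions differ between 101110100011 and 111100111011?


XOR: 010010011000
Count of 1s: 4

4


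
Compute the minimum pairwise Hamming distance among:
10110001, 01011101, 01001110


Comparing all pairs, minimum distance: 3
Can detect 2 errors, correct 1 errors

3


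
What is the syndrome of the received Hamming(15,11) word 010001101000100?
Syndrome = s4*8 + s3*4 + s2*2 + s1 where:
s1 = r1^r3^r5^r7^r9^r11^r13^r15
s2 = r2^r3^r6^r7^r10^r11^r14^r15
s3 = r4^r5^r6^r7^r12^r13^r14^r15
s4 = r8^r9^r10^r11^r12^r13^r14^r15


s1=1, s2=1, s3=1, s4=0

Syndrome = 7 (error at position 7)


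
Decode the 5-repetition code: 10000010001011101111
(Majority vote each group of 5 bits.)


Groups: 10000, 01000, 10111, 01111
Majority votes: 0011

0011


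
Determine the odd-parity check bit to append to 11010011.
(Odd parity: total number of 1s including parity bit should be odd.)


Number of 1s in data: 5
Parity bit: 0

0


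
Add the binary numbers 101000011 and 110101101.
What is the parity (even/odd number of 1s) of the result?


101000011 = 323
110101101 = 429
Sum = 752 = 1011110000
1s count = 5

odd parity (5 ones in 1011110000)


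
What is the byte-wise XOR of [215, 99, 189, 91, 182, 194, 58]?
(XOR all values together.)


XOR chain: 215 ^ 99 ^ 189 ^ 91 ^ 182 ^ 194 ^ 58 = 28

28


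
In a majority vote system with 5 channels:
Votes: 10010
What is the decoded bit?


Ones: 2 out of 5
Threshold: 3

0 (2/5 voted 1)


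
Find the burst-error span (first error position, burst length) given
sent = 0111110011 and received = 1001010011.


XOR: 1110100000

Burst at position 0, length 5


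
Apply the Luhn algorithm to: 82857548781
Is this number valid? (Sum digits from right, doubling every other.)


Luhn sum = 55
55 mod 10 = 5

Invalid (Luhn sum mod 10 = 5)


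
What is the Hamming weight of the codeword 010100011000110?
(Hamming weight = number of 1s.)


Counting 1s in 010100011000110

6


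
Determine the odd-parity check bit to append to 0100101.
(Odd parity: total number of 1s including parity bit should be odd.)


Number of 1s in data: 3
Parity bit: 0

0


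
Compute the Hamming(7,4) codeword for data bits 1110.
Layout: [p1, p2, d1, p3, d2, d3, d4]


Parity bits: p1=0, p2=0, p3=0

0010110


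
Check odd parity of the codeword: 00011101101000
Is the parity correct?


Number of 1s: 6

No, parity error (6 ones)


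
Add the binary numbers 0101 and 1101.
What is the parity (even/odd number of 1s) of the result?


0101 = 5
1101 = 13
Sum = 18 = 10010
1s count = 2

even parity (2 ones in 10010)


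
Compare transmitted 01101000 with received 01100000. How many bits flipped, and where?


XOR: 00001000

1 error(s) at position(s): 4


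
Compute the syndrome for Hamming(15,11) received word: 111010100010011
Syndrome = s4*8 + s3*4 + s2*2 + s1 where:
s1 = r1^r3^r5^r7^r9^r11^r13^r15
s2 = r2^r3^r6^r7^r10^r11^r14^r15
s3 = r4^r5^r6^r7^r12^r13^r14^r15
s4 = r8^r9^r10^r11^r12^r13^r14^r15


s1=0, s2=0, s3=0, s4=1

Syndrome = 8 (error at position 8)


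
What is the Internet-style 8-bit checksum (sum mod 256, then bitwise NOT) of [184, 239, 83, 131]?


Sum = 637 mod 256 = 125
Complement = 130

130


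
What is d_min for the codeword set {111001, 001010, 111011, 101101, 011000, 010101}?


Comparing all pairs, minimum distance: 1
Can detect 0 errors, correct 0 errors

1


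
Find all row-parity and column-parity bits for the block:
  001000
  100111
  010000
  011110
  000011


Row parities: 10100
Column parities: 100010

Row P: 10100, Col P: 100010, Corner: 0


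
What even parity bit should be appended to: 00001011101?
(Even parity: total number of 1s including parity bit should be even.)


Number of 1s in data: 5
Parity bit: 1

1


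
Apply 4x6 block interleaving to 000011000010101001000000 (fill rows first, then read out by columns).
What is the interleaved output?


Matrix:
  000011
  000010
  101001
  000000
Read columns: 001000000010000011001010

001000000010000011001010


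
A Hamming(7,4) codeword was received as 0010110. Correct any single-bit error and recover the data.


Syndrome = 0: no error detected

Data: 1110 (no errors)


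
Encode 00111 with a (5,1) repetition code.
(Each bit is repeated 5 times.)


Each bit -> 5 copies

0000000000111111111111111


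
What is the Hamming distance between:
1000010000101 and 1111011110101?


XOR: 0111001110000
Count of 1s: 6

6


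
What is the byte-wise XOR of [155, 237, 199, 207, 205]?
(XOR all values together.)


XOR chain: 155 ^ 237 ^ 199 ^ 207 ^ 205 = 179

179


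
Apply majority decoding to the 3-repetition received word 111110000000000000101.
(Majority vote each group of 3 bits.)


Groups: 111, 110, 000, 000, 000, 000, 101
Majority votes: 1100001

1100001


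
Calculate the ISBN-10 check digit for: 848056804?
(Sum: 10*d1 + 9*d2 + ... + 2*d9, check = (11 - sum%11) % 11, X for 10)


Weighted sum: 280
280 mod 11 = 5

Check digit: 6


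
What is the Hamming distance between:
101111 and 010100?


XOR: 111011
Count of 1s: 5

5


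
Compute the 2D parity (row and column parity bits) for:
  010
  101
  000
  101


Row parities: 1000
Column parities: 010

Row P: 1000, Col P: 010, Corner: 1


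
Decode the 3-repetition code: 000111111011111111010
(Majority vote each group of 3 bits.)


Groups: 000, 111, 111, 011, 111, 111, 010
Majority votes: 0111110

0111110


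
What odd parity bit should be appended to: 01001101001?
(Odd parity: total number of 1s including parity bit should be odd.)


Number of 1s in data: 5
Parity bit: 0

0


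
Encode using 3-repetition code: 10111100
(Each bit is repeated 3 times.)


Each bit -> 3 copies

111000111111111111000000


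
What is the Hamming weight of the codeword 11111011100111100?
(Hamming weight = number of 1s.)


Counting 1s in 11111011100111100

12


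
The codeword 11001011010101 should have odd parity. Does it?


Number of 1s: 8

No, parity error (8 ones)


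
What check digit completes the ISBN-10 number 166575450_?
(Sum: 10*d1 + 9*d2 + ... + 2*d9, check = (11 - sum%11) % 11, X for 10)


Weighted sum: 245
245 mod 11 = 3

Check digit: 8


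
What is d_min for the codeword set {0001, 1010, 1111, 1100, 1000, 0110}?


Comparing all pairs, minimum distance: 1
Can detect 0 errors, correct 0 errors

1


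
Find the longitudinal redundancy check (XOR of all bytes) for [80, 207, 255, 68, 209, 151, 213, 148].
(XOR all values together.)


XOR chain: 80 ^ 207 ^ 255 ^ 68 ^ 209 ^ 151 ^ 213 ^ 148 = 35

35


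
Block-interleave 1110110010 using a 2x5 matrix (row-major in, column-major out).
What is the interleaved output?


Matrix:
  11101
  10010
Read columns: 1110100110

1110100110


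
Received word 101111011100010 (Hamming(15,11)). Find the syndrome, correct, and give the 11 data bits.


Syndrome = 0: no error detected

Data: 11101100010 (no errors)


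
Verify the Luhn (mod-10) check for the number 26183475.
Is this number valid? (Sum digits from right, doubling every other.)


Luhn sum = 40
40 mod 10 = 0

Valid (Luhn sum mod 10 = 0)


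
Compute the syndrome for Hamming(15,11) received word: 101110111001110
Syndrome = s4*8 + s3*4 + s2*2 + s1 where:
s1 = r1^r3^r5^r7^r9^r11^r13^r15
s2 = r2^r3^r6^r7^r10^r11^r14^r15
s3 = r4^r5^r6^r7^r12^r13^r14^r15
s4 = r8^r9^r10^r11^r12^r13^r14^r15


s1=0, s2=1, s3=0, s4=1

Syndrome = 10 (error at position 10)


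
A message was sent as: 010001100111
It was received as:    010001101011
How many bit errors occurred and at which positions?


XOR: 000000001100

2 error(s) at position(s): 8, 9


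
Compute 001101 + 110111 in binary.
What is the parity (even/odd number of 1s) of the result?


001101 = 13
110111 = 55
Sum = 68 = 1000100
1s count = 2

even parity (2 ones in 1000100)


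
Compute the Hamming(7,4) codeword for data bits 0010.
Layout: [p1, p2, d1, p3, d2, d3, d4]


Parity bits: p1=0, p2=1, p3=1

0101010


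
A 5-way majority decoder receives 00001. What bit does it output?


Ones: 1 out of 5
Threshold: 3

0 (1/5 voted 1)


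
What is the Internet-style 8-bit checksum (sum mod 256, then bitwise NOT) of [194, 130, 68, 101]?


Sum = 493 mod 256 = 237
Complement = 18

18


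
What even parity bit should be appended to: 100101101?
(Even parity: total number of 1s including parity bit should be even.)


Number of 1s in data: 5
Parity bit: 1

1


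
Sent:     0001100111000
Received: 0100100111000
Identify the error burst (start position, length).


XOR: 0101000000000

Burst at position 1, length 3


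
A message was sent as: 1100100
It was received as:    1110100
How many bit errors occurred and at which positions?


XOR: 0010000

1 error(s) at position(s): 2


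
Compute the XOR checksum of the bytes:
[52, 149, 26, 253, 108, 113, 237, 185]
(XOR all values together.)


XOR chain: 52 ^ 149 ^ 26 ^ 253 ^ 108 ^ 113 ^ 237 ^ 185 = 15

15


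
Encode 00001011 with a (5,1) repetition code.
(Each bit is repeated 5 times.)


Each bit -> 5 copies

0000000000000000000011111000001111111111


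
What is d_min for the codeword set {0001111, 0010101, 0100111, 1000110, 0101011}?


Comparing all pairs, minimum distance: 2
Can detect 1 errors, correct 0 errors

2


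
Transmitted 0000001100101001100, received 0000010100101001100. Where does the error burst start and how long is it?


XOR: 0000011000000000000

Burst at position 5, length 2


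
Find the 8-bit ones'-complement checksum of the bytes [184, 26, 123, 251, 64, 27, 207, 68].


Sum = 950 mod 256 = 182
Complement = 73

73


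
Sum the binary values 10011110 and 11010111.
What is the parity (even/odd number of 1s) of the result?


10011110 = 158
11010111 = 215
Sum = 373 = 101110101
1s count = 6

even parity (6 ones in 101110101)


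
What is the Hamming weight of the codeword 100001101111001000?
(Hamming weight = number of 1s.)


Counting 1s in 100001101111001000

8


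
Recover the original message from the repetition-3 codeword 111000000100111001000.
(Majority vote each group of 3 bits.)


Groups: 111, 000, 000, 100, 111, 001, 000
Majority votes: 1000100

1000100


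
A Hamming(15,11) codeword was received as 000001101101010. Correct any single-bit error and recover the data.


Syndrome = 0: no error detected

Data: 00111101010 (no errors)


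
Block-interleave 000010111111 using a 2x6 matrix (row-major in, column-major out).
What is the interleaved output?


Matrix:
  000010
  111111
Read columns: 010101011101

010101011101


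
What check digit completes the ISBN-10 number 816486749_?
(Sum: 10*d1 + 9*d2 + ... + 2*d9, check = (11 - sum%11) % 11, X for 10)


Weighted sum: 301
301 mod 11 = 4

Check digit: 7


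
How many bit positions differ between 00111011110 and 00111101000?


XOR: 00000110110
Count of 1s: 4

4


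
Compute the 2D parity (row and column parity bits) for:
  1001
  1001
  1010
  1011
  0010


Row parities: 00011
Column parities: 0011

Row P: 00011, Col P: 0011, Corner: 0


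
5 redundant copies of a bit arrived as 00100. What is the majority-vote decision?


Ones: 1 out of 5
Threshold: 3

0 (1/5 voted 1)


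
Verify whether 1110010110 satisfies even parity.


Number of 1s: 6

Yes, parity is correct (6 ones)


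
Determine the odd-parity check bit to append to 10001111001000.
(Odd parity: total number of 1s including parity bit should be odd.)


Number of 1s in data: 6
Parity bit: 1

1


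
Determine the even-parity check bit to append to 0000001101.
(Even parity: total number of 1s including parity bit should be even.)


Number of 1s in data: 3
Parity bit: 1

1


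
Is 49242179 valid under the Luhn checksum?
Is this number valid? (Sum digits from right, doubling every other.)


Luhn sum = 44
44 mod 10 = 4

Invalid (Luhn sum mod 10 = 4)


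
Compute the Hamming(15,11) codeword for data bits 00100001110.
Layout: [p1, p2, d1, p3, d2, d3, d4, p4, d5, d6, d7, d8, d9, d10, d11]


Parity bits: p1=1, p2=0, p3=0, p4=1

100001010001110


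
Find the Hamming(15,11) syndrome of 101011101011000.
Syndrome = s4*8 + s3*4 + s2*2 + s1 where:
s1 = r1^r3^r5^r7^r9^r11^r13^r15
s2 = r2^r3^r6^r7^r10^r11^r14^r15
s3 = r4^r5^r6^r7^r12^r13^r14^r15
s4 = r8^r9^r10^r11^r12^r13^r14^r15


s1=0, s2=0, s3=0, s4=1

Syndrome = 8 (error at position 8)


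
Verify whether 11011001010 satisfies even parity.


Number of 1s: 6

Yes, parity is correct (6 ones)


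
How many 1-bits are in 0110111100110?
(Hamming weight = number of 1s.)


Counting 1s in 0110111100110

8


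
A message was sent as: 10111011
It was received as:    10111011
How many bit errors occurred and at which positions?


XOR: 00000000

0 errors (received matches sent)


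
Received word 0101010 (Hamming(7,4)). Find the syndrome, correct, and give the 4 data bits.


Syndrome = 0: no error detected

Data: 0010 (no errors)


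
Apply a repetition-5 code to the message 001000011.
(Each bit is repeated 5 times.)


Each bit -> 5 copies

000000000011111000000000000000000001111111111


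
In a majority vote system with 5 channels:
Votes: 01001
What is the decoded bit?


Ones: 2 out of 5
Threshold: 3

0 (2/5 voted 1)


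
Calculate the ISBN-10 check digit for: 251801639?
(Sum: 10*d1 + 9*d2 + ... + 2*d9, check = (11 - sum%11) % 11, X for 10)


Weighted sum: 185
185 mod 11 = 9

Check digit: 2


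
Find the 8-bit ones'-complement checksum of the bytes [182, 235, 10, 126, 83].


Sum = 636 mod 256 = 124
Complement = 131

131


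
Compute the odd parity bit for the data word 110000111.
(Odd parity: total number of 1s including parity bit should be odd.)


Number of 1s in data: 5
Parity bit: 0

0


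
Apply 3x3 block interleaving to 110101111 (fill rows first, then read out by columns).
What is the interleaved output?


Matrix:
  110
  101
  111
Read columns: 111101011

111101011


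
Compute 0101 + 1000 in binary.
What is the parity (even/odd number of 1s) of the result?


0101 = 5
1000 = 8
Sum = 13 = 1101
1s count = 3

odd parity (3 ones in 1101)


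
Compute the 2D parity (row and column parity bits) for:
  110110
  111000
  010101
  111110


Row parities: 0111
Column parities: 100101

Row P: 0111, Col P: 100101, Corner: 1


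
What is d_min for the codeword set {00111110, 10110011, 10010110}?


Comparing all pairs, minimum distance: 3
Can detect 2 errors, correct 1 errors

3


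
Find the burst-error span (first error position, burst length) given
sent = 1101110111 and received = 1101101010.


XOR: 0000011101

Burst at position 5, length 5


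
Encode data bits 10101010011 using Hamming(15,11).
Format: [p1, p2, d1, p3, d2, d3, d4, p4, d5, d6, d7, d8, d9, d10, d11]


Parity bits: p1=0, p2=1, p3=1, p4=0

011101001010011


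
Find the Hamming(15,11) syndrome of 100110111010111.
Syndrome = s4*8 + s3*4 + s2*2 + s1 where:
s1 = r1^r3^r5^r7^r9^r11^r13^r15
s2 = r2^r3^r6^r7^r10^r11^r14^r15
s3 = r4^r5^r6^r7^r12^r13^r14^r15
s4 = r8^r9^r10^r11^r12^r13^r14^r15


s1=1, s2=0, s3=0, s4=0

Syndrome = 1 (error at position 1)


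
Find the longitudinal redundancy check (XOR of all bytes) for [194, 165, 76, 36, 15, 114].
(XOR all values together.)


XOR chain: 194 ^ 165 ^ 76 ^ 36 ^ 15 ^ 114 = 114

114


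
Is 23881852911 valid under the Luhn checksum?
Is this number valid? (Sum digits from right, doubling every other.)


Luhn sum = 52
52 mod 10 = 2

Invalid (Luhn sum mod 10 = 2)


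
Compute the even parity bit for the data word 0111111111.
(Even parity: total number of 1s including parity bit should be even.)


Number of 1s in data: 9
Parity bit: 1

1


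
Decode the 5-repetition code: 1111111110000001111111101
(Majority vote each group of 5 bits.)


Groups: 11111, 11110, 00000, 11111, 11101
Majority votes: 11011

11011


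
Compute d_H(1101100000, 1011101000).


XOR: 0110001000
Count of 1s: 3

3


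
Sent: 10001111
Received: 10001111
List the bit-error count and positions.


XOR: 00000000

0 errors (received matches sent)


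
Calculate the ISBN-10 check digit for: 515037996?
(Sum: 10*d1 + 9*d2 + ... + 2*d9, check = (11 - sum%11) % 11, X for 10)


Weighted sum: 227
227 mod 11 = 7

Check digit: 4


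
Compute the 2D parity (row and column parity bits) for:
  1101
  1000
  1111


Row parities: 110
Column parities: 1010

Row P: 110, Col P: 1010, Corner: 0


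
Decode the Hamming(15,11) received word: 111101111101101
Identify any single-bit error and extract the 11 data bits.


Syndrome = 0: no error detected

Data: 10111101101 (no errors)


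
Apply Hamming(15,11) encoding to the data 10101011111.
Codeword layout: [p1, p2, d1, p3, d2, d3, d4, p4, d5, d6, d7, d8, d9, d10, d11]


Parity bits: p1=1, p2=1, p3=1, p4=0

111101001011111


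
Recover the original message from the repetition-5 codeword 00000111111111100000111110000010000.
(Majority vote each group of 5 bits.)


Groups: 00000, 11111, 11111, 00000, 11111, 00000, 10000
Majority votes: 0110100

0110100


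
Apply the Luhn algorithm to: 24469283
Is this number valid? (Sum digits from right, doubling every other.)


Luhn sum = 43
43 mod 10 = 3

Invalid (Luhn sum mod 10 = 3)


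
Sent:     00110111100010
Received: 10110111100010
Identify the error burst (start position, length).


XOR: 10000000000000

Burst at position 0, length 1


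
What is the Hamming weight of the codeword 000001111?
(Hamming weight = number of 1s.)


Counting 1s in 000001111

4


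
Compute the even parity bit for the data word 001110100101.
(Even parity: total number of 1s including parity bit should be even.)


Number of 1s in data: 6
Parity bit: 0

0


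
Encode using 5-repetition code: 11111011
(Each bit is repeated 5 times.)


Each bit -> 5 copies

1111111111111111111111111000001111111111


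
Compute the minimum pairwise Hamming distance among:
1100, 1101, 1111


Comparing all pairs, minimum distance: 1
Can detect 0 errors, correct 0 errors

1


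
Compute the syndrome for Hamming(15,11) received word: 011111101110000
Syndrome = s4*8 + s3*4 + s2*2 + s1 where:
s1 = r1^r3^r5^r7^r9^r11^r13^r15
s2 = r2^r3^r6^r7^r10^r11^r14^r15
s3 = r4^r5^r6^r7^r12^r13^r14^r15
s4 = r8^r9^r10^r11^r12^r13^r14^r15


s1=1, s2=0, s3=0, s4=1

Syndrome = 9 (error at position 9)


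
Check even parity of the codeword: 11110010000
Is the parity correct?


Number of 1s: 5

No, parity error (5 ones)


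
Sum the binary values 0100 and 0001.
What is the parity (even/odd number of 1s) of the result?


0100 = 4
0001 = 1
Sum = 5 = 101
1s count = 2

even parity (2 ones in 101)


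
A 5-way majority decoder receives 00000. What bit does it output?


Ones: 0 out of 5
Threshold: 3

0 (0/5 voted 1)


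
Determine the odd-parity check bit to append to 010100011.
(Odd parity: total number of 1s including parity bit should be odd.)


Number of 1s in data: 4
Parity bit: 1

1


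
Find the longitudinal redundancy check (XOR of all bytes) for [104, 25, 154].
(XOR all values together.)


XOR chain: 104 ^ 25 ^ 154 = 235

235


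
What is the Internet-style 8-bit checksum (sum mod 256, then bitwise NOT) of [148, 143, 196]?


Sum = 487 mod 256 = 231
Complement = 24

24


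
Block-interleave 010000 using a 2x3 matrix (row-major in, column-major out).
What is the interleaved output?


Matrix:
  010
  000
Read columns: 001000

001000


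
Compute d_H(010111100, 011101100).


XOR: 001010000
Count of 1s: 2

2


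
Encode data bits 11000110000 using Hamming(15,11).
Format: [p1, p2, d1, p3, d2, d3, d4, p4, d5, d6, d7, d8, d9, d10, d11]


Parity bits: p1=1, p2=1, p3=1, p4=0

111110000110000


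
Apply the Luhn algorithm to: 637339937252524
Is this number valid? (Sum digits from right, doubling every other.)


Luhn sum = 85
85 mod 10 = 5

Invalid (Luhn sum mod 10 = 5)


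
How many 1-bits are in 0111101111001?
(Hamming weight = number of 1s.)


Counting 1s in 0111101111001

9


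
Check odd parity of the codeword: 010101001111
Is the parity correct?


Number of 1s: 7

Yes, parity is correct (7 ones)


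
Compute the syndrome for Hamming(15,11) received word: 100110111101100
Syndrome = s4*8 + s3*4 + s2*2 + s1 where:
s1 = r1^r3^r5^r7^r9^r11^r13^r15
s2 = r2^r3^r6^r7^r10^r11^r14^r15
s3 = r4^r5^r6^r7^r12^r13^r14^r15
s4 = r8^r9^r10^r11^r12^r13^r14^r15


s1=1, s2=0, s3=1, s4=1

Syndrome = 13 (error at position 13)


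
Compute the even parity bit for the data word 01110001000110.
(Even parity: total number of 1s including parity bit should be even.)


Number of 1s in data: 6
Parity bit: 0

0


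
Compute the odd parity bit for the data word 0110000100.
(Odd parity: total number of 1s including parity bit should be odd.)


Number of 1s in data: 3
Parity bit: 0

0


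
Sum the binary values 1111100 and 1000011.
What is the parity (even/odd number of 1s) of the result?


1111100 = 124
1000011 = 67
Sum = 191 = 10111111
1s count = 7

odd parity (7 ones in 10111111)


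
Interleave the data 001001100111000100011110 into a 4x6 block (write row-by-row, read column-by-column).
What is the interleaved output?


Matrix:
  001001
  100111
  000100
  011110
Read columns: 010000011001011101011100

010000011001011101011100


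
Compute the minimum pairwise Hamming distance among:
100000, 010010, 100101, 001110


Comparing all pairs, minimum distance: 2
Can detect 1 errors, correct 0 errors

2


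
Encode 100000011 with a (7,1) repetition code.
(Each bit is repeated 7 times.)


Each bit -> 7 copies

111111100000000000000000000000000000000000000000011111111111111


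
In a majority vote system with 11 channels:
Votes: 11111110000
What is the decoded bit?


Ones: 7 out of 11
Threshold: 6

1 (7/11 voted 1)


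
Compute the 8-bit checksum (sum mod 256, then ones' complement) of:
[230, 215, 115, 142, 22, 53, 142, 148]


Sum = 1067 mod 256 = 43
Complement = 212

212


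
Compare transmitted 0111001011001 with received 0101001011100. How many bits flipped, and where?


XOR: 0010000000101

3 error(s) at position(s): 2, 10, 12


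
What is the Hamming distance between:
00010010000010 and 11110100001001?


XOR: 11100110001011
Count of 1s: 8

8


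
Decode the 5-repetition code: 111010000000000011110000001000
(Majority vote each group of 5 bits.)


Groups: 11101, 00000, 00000, 01111, 00000, 01000
Majority votes: 100100

100100


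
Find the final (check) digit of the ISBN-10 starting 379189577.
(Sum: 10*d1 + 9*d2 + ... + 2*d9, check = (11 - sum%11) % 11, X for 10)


Weighted sum: 320
320 mod 11 = 1

Check digit: X


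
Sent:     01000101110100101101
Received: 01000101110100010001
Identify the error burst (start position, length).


XOR: 00000000000000111100

Burst at position 14, length 4


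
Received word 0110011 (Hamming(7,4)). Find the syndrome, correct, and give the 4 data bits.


Syndrome = 0: no error detected

Data: 1011 (no errors)


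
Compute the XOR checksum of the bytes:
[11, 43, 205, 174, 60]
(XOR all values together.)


XOR chain: 11 ^ 43 ^ 205 ^ 174 ^ 60 = 127

127


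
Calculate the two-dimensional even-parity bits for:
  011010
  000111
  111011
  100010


Row parities: 1110
Column parities: 000100

Row P: 1110, Col P: 000100, Corner: 1


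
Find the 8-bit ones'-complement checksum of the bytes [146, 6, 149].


Sum = 301 mod 256 = 45
Complement = 210

210


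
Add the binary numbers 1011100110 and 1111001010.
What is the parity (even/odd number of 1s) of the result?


1011100110 = 742
1111001010 = 970
Sum = 1712 = 11010110000
1s count = 5

odd parity (5 ones in 11010110000)


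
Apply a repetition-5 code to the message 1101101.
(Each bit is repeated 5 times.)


Each bit -> 5 copies

11111111110000011111111110000011111


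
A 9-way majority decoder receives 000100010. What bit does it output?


Ones: 2 out of 9
Threshold: 5

0 (2/9 voted 1)


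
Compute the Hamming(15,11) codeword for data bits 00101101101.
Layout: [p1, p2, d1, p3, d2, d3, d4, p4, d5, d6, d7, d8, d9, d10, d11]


Parity bits: p1=1, p2=1, p3=0, p4=1

110001011101101


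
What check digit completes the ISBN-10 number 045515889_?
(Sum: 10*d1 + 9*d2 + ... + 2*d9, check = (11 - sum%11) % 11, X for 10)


Weighted sum: 216
216 mod 11 = 7

Check digit: 4


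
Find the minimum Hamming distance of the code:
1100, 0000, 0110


Comparing all pairs, minimum distance: 2
Can detect 1 errors, correct 0 errors

2


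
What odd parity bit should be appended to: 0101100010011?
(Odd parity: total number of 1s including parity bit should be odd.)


Number of 1s in data: 6
Parity bit: 1

1


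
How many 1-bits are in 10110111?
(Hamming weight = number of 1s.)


Counting 1s in 10110111

6


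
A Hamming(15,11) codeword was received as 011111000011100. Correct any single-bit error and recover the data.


Syndrome = 12: error at position 12

Data: 11100010100 (corrected bit 12)


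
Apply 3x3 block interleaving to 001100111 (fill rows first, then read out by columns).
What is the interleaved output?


Matrix:
  001
  100
  111
Read columns: 011001101

011001101


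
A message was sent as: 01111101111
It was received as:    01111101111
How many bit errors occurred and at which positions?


XOR: 00000000000

0 errors (received matches sent)


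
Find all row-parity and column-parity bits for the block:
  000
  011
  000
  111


Row parities: 0001
Column parities: 100

Row P: 0001, Col P: 100, Corner: 1


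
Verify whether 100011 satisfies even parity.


Number of 1s: 3

No, parity error (3 ones)


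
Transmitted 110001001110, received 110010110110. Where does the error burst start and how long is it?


XOR: 000011111000

Burst at position 4, length 5


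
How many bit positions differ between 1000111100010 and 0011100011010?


XOR: 1011011111000
Count of 1s: 8

8


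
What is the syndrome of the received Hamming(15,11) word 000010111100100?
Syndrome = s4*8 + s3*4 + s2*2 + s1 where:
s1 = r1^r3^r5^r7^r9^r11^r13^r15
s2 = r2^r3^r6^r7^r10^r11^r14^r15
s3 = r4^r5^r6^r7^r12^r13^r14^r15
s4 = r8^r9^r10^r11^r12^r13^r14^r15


s1=0, s2=0, s3=1, s4=0

Syndrome = 4 (error at position 4)


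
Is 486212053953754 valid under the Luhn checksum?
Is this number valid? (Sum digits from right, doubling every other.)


Luhn sum = 62
62 mod 10 = 2

Invalid (Luhn sum mod 10 = 2)


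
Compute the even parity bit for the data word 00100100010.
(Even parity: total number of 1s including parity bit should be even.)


Number of 1s in data: 3
Parity bit: 1

1


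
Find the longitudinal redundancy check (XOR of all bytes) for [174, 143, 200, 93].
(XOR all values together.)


XOR chain: 174 ^ 143 ^ 200 ^ 93 = 180

180


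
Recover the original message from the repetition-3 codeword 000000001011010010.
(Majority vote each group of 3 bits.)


Groups: 000, 000, 001, 011, 010, 010
Majority votes: 000100

000100


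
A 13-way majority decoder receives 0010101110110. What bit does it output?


Ones: 7 out of 13
Threshold: 7

1 (7/13 voted 1)


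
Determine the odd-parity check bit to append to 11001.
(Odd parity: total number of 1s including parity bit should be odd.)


Number of 1s in data: 3
Parity bit: 0

0


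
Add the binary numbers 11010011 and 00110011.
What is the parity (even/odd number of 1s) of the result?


11010011 = 211
00110011 = 51
Sum = 262 = 100000110
1s count = 3

odd parity (3 ones in 100000110)


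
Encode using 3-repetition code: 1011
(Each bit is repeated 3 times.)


Each bit -> 3 copies

111000111111


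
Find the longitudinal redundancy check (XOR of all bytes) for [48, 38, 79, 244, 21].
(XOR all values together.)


XOR chain: 48 ^ 38 ^ 79 ^ 244 ^ 21 = 184

184


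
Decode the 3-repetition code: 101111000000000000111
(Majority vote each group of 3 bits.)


Groups: 101, 111, 000, 000, 000, 000, 111
Majority votes: 1100001

1100001


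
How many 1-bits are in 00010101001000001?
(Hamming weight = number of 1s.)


Counting 1s in 00010101001000001

5


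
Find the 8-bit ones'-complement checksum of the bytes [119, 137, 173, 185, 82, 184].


Sum = 880 mod 256 = 112
Complement = 143

143


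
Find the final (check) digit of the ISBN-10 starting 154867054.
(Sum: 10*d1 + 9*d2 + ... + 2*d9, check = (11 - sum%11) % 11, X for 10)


Weighted sum: 237
237 mod 11 = 6

Check digit: 5


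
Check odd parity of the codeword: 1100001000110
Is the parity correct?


Number of 1s: 5

Yes, parity is correct (5 ones)


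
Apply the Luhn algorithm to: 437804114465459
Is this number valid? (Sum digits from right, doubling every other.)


Luhn sum = 68
68 mod 10 = 8

Invalid (Luhn sum mod 10 = 8)


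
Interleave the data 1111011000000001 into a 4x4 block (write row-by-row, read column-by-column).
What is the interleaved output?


Matrix:
  1111
  0110
  0000
  0001
Read columns: 1000110011001001

1000110011001001


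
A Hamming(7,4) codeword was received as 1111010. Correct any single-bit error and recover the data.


Syndrome = 2: error at position 2

Data: 1010 (corrected bit 2)


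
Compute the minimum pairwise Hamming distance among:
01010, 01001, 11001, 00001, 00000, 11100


Comparing all pairs, minimum distance: 1
Can detect 0 errors, correct 0 errors

1


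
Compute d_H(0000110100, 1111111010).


XOR: 1111001110
Count of 1s: 7

7


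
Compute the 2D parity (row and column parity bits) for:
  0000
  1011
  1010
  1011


Row parities: 0101
Column parities: 1010

Row P: 0101, Col P: 1010, Corner: 0


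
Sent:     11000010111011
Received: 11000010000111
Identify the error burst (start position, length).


XOR: 00000000111100

Burst at position 8, length 4


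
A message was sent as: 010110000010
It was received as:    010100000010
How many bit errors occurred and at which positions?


XOR: 000010000000

1 error(s) at position(s): 4


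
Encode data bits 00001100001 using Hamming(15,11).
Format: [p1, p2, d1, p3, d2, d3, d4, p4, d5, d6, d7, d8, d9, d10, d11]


Parity bits: p1=0, p2=0, p3=1, p4=1

000100011100001


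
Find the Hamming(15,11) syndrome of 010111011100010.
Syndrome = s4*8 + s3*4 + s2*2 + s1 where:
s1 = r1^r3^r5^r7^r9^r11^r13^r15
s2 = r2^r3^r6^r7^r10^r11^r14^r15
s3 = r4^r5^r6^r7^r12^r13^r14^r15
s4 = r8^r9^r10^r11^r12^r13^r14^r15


s1=0, s2=0, s3=0, s4=0

Syndrome = 0 (no error)


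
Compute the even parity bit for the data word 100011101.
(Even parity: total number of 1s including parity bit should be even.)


Number of 1s in data: 5
Parity bit: 1

1


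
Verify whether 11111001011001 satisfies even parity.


Number of 1s: 9

No, parity error (9 ones)


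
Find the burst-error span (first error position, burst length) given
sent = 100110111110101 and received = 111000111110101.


XOR: 011110000000000

Burst at position 1, length 4


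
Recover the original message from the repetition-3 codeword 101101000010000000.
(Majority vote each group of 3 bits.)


Groups: 101, 101, 000, 010, 000, 000
Majority votes: 110000

110000


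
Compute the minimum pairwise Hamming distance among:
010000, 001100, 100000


Comparing all pairs, minimum distance: 2
Can detect 1 errors, correct 0 errors

2


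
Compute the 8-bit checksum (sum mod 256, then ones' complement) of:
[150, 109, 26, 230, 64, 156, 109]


Sum = 844 mod 256 = 76
Complement = 179

179


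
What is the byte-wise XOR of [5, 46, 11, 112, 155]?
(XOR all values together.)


XOR chain: 5 ^ 46 ^ 11 ^ 112 ^ 155 = 203

203


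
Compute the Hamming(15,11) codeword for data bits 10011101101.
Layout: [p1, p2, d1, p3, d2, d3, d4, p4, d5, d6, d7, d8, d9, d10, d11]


Parity bits: p1=1, p2=0, p3=0, p4=1

101000111101101


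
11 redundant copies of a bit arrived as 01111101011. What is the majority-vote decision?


Ones: 8 out of 11
Threshold: 6

1 (8/11 voted 1)


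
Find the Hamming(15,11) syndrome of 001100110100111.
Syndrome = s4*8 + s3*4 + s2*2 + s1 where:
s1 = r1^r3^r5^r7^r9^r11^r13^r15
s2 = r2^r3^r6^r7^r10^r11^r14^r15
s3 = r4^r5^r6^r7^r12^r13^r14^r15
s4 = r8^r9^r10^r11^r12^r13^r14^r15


s1=0, s2=1, s3=1, s4=1

Syndrome = 14 (error at position 14)


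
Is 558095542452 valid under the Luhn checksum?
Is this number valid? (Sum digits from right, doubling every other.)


Luhn sum = 43
43 mod 10 = 3

Invalid (Luhn sum mod 10 = 3)


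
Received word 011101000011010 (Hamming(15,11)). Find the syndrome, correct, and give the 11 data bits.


Syndrome = 10: error at position 10

Data: 10100111010 (corrected bit 10)


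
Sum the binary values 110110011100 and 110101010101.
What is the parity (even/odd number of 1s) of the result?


110110011100 = 3484
110101010101 = 3413
Sum = 6897 = 1101011110001
1s count = 8

even parity (8 ones in 1101011110001)


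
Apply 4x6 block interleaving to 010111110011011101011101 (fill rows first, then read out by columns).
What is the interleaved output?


Matrix:
  010111
  110011
  011101
  011101
Read columns: 010011110011101111001111

010011110011101111001111


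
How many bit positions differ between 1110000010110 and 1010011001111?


XOR: 0100011011001
Count of 1s: 6

6


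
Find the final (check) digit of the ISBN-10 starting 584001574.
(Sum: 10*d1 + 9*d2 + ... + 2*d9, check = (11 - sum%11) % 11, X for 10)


Weighted sum: 208
208 mod 11 = 10

Check digit: 1


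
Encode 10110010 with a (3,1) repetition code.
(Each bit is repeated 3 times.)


Each bit -> 3 copies

111000111111000000111000


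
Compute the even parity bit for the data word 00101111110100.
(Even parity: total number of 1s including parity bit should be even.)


Number of 1s in data: 8
Parity bit: 0

0


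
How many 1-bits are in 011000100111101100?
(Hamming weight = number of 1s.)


Counting 1s in 011000100111101100

9


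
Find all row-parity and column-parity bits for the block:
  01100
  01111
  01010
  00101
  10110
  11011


Row parities: 000010
Column parities: 00001

Row P: 000010, Col P: 00001, Corner: 1


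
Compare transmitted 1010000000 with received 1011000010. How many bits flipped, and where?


XOR: 0001000010

2 error(s) at position(s): 3, 8


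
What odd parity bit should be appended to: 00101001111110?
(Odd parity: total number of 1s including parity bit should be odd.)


Number of 1s in data: 8
Parity bit: 1

1


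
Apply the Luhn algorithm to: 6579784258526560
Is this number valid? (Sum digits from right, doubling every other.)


Luhn sum = 68
68 mod 10 = 8

Invalid (Luhn sum mod 10 = 8)


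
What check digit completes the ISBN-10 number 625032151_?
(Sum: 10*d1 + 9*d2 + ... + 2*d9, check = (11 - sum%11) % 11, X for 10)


Weighted sum: 167
167 mod 11 = 2

Check digit: 9


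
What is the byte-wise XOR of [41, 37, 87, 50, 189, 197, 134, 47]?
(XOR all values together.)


XOR chain: 41 ^ 37 ^ 87 ^ 50 ^ 189 ^ 197 ^ 134 ^ 47 = 184

184


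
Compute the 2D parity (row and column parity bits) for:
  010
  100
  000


Row parities: 110
Column parities: 110

Row P: 110, Col P: 110, Corner: 0
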